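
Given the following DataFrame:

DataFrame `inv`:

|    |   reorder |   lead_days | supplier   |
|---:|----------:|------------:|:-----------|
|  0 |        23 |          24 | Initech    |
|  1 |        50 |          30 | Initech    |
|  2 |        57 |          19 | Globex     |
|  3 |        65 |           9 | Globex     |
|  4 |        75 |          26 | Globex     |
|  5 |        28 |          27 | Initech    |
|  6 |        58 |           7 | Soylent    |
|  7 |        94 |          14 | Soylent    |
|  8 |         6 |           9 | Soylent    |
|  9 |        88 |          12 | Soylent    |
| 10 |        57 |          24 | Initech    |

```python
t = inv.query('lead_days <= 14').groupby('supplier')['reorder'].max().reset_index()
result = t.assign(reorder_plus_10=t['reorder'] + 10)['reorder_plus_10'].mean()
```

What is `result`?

filter rows where lead_days <= 14:
   reorder  lead_days supplier
3       65          9   Globex
6       58          7  Soylent
7       94         14  Soylent
8        6          9  Soylent
9       88         12  Soylent
group by supplier, max of reorder:
supplier
Globex     65
Soylent    94
Name: reorder, dtype: int64
reset_index():
  supplier  reorder
0   Globex       65
1  Soylent       94
add column reorder_plus_10 = t['reorder'] + 10:
  supplier  reorder  reorder_plus_10
0   Globex       65               75
1  Soylent       94              104
mean of column 'reorder_plus_10' → 89.5

89.5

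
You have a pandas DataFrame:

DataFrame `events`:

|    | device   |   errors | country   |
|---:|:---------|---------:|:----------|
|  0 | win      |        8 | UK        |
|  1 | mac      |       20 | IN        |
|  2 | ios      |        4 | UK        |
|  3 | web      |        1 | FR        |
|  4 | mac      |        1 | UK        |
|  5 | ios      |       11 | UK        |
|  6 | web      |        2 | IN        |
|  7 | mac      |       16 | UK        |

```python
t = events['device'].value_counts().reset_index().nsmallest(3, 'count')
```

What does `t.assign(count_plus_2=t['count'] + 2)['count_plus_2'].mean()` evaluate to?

3.66666666667

value_counts of device:
device
mac    3
ios    2
web    2
win    1
Name: count, dtype: int64
reset_index():
  device  count
0    mac      3
1    ios      2
2    web      2
3    win      1
take 3 rows with smallest count:
  device  count
3    win      1
1    ios      2
2    web      2
add column count_plus_2 = t['count'] + 2:
  device  count  count_plus_2
3    win      1             3
1    ios      2             4
2    web      2             4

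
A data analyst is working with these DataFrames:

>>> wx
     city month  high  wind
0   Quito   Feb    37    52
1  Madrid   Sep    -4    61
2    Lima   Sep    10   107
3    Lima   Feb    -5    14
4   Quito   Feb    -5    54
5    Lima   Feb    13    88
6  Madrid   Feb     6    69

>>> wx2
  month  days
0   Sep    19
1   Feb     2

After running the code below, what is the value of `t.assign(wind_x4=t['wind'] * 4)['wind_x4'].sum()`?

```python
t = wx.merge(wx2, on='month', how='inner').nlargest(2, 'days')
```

672

merge on 'month' (how='inner') → 7 rows:
     city month  high  wind  days
0   Quito   Feb    37    52     2
1  Madrid   Sep    -4    61    19
2    Lima   Sep    10   107    19
3    Lima   Feb    -5    14     2
4   Quito   Feb    -5    54     2
5    Lima   Feb    13    88     2
6  Madrid   Feb     6    69     2
take 2 rows with largest days:
     city month  high  wind  days
1  Madrid   Sep    -4    61    19
2    Lima   Sep    10   107    19
add column wind_x4 = t['wind'] * 4:
     city month  high  wind  days  wind_x4
1  Madrid   Sep    -4    61    19      244
2    Lima   Sep    10   107    19      428
sum of column 'wind_x4' → 672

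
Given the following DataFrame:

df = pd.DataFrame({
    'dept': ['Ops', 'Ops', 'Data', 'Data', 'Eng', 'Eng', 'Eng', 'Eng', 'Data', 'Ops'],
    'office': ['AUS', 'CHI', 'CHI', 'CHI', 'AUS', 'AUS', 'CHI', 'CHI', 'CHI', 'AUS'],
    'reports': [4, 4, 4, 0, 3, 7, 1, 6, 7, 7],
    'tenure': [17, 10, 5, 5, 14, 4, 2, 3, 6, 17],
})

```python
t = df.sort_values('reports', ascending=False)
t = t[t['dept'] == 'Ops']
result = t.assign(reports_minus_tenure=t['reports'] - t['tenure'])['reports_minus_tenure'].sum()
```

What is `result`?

-29

sort by reports descending:
   dept office  reports  tenure
5   Eng    AUS        7       4
8  Data    CHI        7       6
9   Ops    AUS        7      17
7   Eng    CHI        6       3
0   Ops    AUS        4      17
1   Ops    CHI        4      10
2  Data    CHI        4       5
4   Eng    AUS        3      14
6   Eng    CHI        1       2
3  Data    CHI        0       5
filter rows where dept == 'Ops':
  dept office  reports  tenure
9  Ops    AUS        7      17
0  Ops    AUS        4      17
1  Ops    CHI        4      10
add column reports_minus_tenure = t['reports'] - t['tenure']:
  dept office  reports  tenure  reports_minus_tenure
9  Ops    AUS        7      17                   -10
0  Ops    AUS        4      17                   -13
1  Ops    CHI        4      10                    -6
Taking the sum of column 'reports_minus_tenure' gives -29.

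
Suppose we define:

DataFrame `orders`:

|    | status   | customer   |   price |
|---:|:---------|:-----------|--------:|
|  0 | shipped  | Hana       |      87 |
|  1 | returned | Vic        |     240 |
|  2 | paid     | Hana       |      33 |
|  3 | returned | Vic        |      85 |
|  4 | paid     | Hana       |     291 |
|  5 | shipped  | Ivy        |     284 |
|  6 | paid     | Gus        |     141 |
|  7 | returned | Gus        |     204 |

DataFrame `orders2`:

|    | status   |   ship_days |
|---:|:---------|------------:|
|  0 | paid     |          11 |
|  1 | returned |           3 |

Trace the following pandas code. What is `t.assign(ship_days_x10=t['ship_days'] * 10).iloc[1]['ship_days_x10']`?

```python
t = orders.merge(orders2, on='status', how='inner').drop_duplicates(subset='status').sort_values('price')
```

30

merge on 'status' (how='inner') → 6 rows:
     status customer  price  ship_days
0  returned      Vic    240          3
1      paid     Hana     33         11
2  returned      Vic     85          3
3      paid     Hana    291         11
4      paid      Gus    141         11
5  returned      Gus    204          3
drop duplicate status (keep=first):
     status customer  price  ship_days
0  returned      Vic    240          3
1      paid     Hana     33         11
sort by price:
     status customer  price  ship_days
1      paid     Hana     33         11
0  returned      Vic    240          3
add column ship_days_x10 = t['ship_days'] * 10:
     status customer  price  ship_days  ship_days_x10
1      paid     Hana     33         11            110
0  returned      Vic    240          3             30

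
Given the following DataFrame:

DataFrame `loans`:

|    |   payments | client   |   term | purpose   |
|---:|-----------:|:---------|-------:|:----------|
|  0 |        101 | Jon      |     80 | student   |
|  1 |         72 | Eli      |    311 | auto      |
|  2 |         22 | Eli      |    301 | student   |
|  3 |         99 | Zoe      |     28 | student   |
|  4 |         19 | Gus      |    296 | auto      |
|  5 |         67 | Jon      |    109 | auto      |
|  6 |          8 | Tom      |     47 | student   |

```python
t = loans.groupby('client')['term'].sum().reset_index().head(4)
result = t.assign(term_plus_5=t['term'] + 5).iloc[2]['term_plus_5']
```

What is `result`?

194

group by client, sum of term:
client
Eli    612
Gus    296
Jon    189
Tom     47
Zoe     28
Name: term, dtype: int64
reset_index():
  client  term
0    Eli   612
1    Gus   296
2    Jon   189
3    Tom    47
4    Zoe    28
take first 4 rows:
  client  term
0    Eli   612
1    Gus   296
2    Jon   189
3    Tom    47
add column term_plus_5 = t['term'] + 5:
  client  term  term_plus_5
0    Eli   612          617
1    Gus   296          301
2    Jon   189          194
3    Tom    47           52
Then the value at position 2, column 'term_plus_5': 194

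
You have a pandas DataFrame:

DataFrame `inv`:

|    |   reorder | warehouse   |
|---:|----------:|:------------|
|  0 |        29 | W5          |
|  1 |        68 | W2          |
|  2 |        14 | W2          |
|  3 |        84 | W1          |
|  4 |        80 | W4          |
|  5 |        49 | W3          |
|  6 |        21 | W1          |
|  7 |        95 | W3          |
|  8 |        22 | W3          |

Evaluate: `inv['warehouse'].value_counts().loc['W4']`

1

value_counts of warehouse:
warehouse
W3    3
W2    2
W1    2
W5    1
W4    1
Name: count, dtype: int64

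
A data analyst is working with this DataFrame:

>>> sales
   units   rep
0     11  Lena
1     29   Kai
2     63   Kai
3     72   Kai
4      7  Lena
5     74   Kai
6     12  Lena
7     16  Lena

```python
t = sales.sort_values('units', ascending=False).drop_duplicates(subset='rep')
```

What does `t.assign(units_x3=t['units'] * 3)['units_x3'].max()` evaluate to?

sort by units descending:
   units   rep
5     74   Kai
3     72   Kai
2     63   Kai
1     29   Kai
7     16  Lena
6     12  Lena
0     11  Lena
4      7  Lena
drop duplicate rep (keep=first):
   units   rep
5     74   Kai
7     16  Lena
add column units_x3 = t['units'] * 3:
   units   rep  units_x3
5     74   Kai       222
7     16  Lena        48

222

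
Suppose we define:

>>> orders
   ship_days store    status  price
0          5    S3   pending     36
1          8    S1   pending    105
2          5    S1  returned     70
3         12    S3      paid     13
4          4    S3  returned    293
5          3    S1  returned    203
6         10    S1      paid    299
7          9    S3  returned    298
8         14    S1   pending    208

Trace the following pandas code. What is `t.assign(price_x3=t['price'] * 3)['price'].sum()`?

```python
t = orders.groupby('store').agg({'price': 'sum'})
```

1525

group by store, sum of price:
       price
store       
S1       885
S3       640
add column price_x3 = t['price'] * 3:
       price  price_x3
store                 
S1       885      2655
S3       640      1920
Reading off the sum of column 'price', we get 1525.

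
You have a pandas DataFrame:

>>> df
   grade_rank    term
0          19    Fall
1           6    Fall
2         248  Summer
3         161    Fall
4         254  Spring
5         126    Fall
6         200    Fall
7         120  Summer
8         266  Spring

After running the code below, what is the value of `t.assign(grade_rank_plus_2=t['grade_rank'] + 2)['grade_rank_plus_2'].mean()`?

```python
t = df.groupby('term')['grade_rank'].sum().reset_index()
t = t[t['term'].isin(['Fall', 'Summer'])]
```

442.0

group by term, sum of grade_rank:
term
Fall      512
Spring    520
Summer    368
Name: grade_rank, dtype: int64
reset_index():
     term  grade_rank
0    Fall         512
1  Spring         520
2  Summer         368
filter rows where term in ['Fall', 'Summer']:
     term  grade_rank
0    Fall         512
2  Summer         368
add column grade_rank_plus_2 = t['grade_rank'] + 2:
     term  grade_rank  grade_rank_plus_2
0    Fall         512                514
2  Summer         368                370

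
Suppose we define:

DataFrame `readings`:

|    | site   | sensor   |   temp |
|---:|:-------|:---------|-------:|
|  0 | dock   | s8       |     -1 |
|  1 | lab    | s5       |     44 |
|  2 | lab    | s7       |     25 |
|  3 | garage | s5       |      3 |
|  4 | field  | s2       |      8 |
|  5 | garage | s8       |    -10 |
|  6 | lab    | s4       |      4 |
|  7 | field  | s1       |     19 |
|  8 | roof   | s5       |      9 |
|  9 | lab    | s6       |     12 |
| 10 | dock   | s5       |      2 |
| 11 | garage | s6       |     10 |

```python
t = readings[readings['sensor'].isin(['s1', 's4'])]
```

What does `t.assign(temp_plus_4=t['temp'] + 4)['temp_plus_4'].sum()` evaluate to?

filter rows where sensor in ['s1', 's4']:
    site sensor  temp
6    lab     s4     4
7  field     s1    19
add column temp_plus_4 = t['temp'] + 4:
    site sensor  temp  temp_plus_4
6    lab     s4     4            8
7  field     s1    19           23

31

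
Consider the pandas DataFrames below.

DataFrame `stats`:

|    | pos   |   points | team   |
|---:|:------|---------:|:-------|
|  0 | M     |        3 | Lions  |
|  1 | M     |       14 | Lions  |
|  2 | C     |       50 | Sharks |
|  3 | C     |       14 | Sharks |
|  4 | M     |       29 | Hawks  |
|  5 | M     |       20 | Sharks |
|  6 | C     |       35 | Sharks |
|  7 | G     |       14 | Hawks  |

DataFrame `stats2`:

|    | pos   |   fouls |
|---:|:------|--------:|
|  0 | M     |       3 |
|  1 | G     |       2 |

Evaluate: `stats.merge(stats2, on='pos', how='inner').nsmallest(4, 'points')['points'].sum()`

merge on 'pos' (how='inner') → 5 rows:
  pos  points    team  fouls
0   M       3   Lions      3
1   M      14   Lions      3
2   M      29   Hawks      3
3   M      20  Sharks      3
4   G      14   Hawks      2
take 4 rows with smallest points:
  pos  points    team  fouls
0   M       3   Lions      3
1   M      14   Lions      3
4   G      14   Hawks      2
3   M      20  Sharks      3
So sum() = 51.

51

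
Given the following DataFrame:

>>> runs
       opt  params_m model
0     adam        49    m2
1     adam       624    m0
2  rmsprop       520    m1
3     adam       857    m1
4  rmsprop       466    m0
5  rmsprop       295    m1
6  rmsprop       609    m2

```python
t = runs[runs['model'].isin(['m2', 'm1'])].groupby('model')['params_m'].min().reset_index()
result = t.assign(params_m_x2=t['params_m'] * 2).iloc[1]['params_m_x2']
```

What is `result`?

98

filter rows where model in ['m2', 'm1']:
       opt  params_m model
0     adam        49    m2
2  rmsprop       520    m1
3     adam       857    m1
5  rmsprop       295    m1
6  rmsprop       609    m2
group by model, min of params_m:
model
m1    295
m2     49
Name: params_m, dtype: int64
reset_index():
  model  params_m
0    m1       295
1    m2        49
add column params_m_x2 = t['params_m'] * 2:
  model  params_m  params_m_x2
0    m1       295          590
1    m2        49           98
Then the value at position 1, column 'params_m_x2': 98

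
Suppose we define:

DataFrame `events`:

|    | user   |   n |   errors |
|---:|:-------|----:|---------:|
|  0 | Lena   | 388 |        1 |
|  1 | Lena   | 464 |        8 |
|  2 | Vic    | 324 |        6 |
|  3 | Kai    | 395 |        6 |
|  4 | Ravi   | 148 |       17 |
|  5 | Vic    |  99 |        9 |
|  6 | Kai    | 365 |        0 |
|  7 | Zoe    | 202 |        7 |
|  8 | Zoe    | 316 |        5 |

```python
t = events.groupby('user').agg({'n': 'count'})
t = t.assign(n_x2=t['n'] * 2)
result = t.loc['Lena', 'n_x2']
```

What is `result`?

4

group by user, count of n:
      n
user   
Kai   2
Lena  2
Ravi  1
Vic   2
Zoe   2
add column n_x2 = t['n'] * 2:
      n  n_x2
user         
Kai   2     4
Lena  2     4
Ravi  1     2
Vic   2     4
Zoe   2     4
Then the value at row 'Lena', column 'n_x2': 4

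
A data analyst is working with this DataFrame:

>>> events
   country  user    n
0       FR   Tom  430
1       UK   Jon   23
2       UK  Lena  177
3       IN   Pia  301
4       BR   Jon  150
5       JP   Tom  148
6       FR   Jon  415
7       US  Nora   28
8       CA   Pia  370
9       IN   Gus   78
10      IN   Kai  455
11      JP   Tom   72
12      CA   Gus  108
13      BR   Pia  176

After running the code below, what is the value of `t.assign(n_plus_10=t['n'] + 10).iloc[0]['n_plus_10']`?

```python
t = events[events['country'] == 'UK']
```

33

filter rows where country == 'UK':
  country  user    n
1      UK   Jon   23
2      UK  Lena  177
add column n_plus_10 = t['n'] + 10:
  country  user    n  n_plus_10
1      UK   Jon   23         33
2      UK  Lena  177        187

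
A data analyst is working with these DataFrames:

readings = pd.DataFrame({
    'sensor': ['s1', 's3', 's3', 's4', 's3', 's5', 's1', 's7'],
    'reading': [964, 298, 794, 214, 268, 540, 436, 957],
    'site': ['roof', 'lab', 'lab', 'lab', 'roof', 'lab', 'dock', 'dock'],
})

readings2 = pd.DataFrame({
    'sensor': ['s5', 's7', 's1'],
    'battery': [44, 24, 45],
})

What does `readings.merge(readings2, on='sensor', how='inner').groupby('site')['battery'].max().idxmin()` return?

merge on 'sensor' (how='inner') → 4 rows:
  sensor  reading  site  battery
0     s1      964  roof       45
1     s5      540   lab       44
2     s1      436  dock       45
3     s7      957  dock       24
group by site, max of battery:
site
dock    45
lab     44
roof    45
Name: battery, dtype: int64

lab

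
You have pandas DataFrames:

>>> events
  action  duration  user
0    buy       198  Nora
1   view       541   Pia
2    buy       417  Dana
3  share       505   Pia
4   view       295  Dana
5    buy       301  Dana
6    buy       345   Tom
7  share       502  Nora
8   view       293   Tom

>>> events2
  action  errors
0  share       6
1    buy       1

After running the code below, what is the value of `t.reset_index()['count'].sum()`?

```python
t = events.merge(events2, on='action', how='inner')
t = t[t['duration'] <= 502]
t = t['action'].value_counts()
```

5

merge on 'action' (how='inner') → 6 rows:
  action  duration  user  errors
0    buy       198  Nora       1
1    buy       417  Dana       1
2  share       505   Pia       6
3    buy       301  Dana       1
4    buy       345   Tom       1
5  share       502  Nora       6
filter rows where duration <= 502:
  action  duration  user  errors
0    buy       198  Nora       1
1    buy       417  Dana       1
3    buy       301  Dana       1
4    buy       345   Tom       1
5  share       502  Nora       6
value_counts of action:
action
buy      4
share    1
Name: count, dtype: int64
reset_index():
  action  count
0    buy      4
1  share      1
Hence 5.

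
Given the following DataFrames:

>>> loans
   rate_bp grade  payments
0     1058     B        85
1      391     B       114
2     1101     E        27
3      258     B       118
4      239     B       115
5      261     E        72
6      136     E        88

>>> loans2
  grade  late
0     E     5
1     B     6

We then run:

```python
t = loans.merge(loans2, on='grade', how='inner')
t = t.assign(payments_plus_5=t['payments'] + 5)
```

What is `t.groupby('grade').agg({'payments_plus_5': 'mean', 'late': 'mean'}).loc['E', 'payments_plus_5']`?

67.3333333333

merge on 'grade' (how='inner') → 7 rows:
   rate_bp grade  payments  late
0     1058     B        85     6
1      391     B       114     6
2     1101     E        27     5
3      258     B       118     6
4      239     B       115     6
5      261     E        72     5
6      136     E        88     5
add column payments_plus_5 = t['payments'] + 5:
   rate_bp grade  payments  late  payments_plus_5
0     1058     B        85     6               90
1      391     B       114     6              119
2     1101     E        27     5               32
3      258     B       118     6              123
4      239     B       115     6              120
5      261     E        72     5               77
6      136     E        88     5               93
group by grade: mean(payments_plus_5), mean(late):
       payments_plus_5  late
grade                       
B           113.000000   6.0
E            67.333333   5.0
Reading off the value at row 'E', column 'payments_plus_5', we get 67.3333333333.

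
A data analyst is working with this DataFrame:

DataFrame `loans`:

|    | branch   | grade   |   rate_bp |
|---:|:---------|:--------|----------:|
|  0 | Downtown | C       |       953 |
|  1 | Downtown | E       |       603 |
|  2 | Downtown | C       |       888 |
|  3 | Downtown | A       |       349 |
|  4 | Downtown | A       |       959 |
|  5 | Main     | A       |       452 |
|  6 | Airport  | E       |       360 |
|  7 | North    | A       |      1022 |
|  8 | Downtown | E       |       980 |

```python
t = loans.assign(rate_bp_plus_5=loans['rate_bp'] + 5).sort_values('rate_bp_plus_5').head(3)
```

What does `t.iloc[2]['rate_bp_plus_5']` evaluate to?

457

add column rate_bp_plus_5 = loans['rate_bp'] + 5:
     branch grade  rate_bp  rate_bp_plus_5
0  Downtown     C      953             958
1  Downtown     E      603             608
2  Downtown     C      888             893
3  Downtown     A      349             354
4  Downtown     A      959             964
5      Main     A      452             457
6   Airport     E      360             365
7     North     A     1022            1027
8  Downtown     E      980             985
sort by rate_bp_plus_5:
     branch grade  rate_bp  rate_bp_plus_5
3  Downtown     A      349             354
6   Airport     E      360             365
5      Main     A      452             457
1  Downtown     E      603             608
2  Downtown     C      888             893
0  Downtown     C      953             958
4  Downtown     A      959             964
8  Downtown     E      980             985
7     North     A     1022            1027
take first 3 rows:
     branch grade  rate_bp  rate_bp_plus_5
3  Downtown     A      349             354
6   Airport     E      360             365
5      Main     A      452             457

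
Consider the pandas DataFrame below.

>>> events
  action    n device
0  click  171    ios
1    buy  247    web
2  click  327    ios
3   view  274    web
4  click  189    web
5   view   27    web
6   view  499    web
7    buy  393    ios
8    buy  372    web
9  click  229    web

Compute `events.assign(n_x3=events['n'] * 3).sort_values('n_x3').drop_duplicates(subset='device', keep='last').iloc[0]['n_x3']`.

1179

add column n_x3 = events['n'] * 3:
  action    n device  n_x3
0  click  171    ios   513
1    buy  247    web   741
2  click  327    ios   981
3   view  274    web   822
4  click  189    web   567
5   view   27    web    81
6   view  499    web  1497
7    buy  393    ios  1179
8    buy  372    web  1116
9  click  229    web   687
sort by n_x3:
  action    n device  n_x3
5   view   27    web    81
0  click  171    ios   513
4  click  189    web   567
9  click  229    web   687
1    buy  247    web   741
3   view  274    web   822
2  click  327    ios   981
8    buy  372    web  1116
7    buy  393    ios  1179
6   view  499    web  1497
drop duplicate device (keep=last):
  action    n device  n_x3
7    buy  393    ios  1179
6   view  499    web  1497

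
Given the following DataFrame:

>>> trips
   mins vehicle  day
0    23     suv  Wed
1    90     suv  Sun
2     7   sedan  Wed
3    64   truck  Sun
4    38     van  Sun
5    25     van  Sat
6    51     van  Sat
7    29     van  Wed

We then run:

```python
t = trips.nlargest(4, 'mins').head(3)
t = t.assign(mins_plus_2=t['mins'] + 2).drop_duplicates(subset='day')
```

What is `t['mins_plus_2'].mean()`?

take 4 rows with largest mins:
   mins vehicle  day
1    90     suv  Sun
3    64   truck  Sun
6    51     van  Sat
4    38     van  Sun
take first 3 rows:
   mins vehicle  day
1    90     suv  Sun
3    64   truck  Sun
6    51     van  Sat
add column mins_plus_2 = t['mins'] + 2:
   mins vehicle  day  mins_plus_2
1    90     suv  Sun           92
3    64   truck  Sun           66
6    51     van  Sat           53
drop duplicate day (keep=first):
   mins vehicle  day  mins_plus_2
1    90     suv  Sun           92
6    51     van  Sat           53

72.5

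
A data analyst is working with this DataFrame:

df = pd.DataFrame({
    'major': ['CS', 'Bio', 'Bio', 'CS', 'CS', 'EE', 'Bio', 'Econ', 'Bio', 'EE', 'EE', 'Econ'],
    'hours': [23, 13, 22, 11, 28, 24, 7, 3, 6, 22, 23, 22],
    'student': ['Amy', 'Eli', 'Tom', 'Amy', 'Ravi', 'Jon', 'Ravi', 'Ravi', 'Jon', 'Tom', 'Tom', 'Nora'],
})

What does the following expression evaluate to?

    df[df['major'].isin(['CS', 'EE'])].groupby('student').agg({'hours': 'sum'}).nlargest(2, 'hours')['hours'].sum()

79

filter rows where major in ['CS', 'EE']:
   major  hours student
0     CS     23     Amy
3     CS     11     Amy
4     CS     28    Ravi
5     EE     24     Jon
9     EE     22     Tom
10    EE     23     Tom
group by student, sum of hours:
         hours
student       
Amy         34
Jon         24
Ravi        28
Tom         45
take 2 rows with largest hours:
         hours
student       
Tom         45
Amy         34
The sum of column 'hours' is 79.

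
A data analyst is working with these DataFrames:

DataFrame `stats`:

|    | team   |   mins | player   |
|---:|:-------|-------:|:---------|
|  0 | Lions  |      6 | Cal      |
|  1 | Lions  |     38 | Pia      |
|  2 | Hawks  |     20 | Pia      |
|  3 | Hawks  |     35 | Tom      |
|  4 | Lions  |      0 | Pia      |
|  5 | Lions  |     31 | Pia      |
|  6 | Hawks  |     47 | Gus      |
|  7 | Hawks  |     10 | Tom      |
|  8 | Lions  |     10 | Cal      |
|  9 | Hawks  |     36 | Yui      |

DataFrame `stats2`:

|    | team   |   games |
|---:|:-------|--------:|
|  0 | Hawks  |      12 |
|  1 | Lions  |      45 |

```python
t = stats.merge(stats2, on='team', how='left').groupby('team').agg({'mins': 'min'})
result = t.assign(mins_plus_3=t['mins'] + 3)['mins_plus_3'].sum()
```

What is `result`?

16

merge on 'team' (how='left') → 10 rows:
    team  mins player  games
0  Lions     6    Cal     45
1  Lions    38    Pia     45
2  Hawks    20    Pia     12
3  Hawks    35    Tom     12
4  Lions     0    Pia     45
5  Lions    31    Pia     45
6  Hawks    47    Gus     12
7  Hawks    10    Tom     12
8  Lions    10    Cal     45
9  Hawks    36    Yui     12
group by team, min of mins:
       mins
team       
Hawks    10
Lions     0
add column mins_plus_3 = t['mins'] + 3:
       mins  mins_plus_3
team                    
Hawks    10           13
Lions     0            3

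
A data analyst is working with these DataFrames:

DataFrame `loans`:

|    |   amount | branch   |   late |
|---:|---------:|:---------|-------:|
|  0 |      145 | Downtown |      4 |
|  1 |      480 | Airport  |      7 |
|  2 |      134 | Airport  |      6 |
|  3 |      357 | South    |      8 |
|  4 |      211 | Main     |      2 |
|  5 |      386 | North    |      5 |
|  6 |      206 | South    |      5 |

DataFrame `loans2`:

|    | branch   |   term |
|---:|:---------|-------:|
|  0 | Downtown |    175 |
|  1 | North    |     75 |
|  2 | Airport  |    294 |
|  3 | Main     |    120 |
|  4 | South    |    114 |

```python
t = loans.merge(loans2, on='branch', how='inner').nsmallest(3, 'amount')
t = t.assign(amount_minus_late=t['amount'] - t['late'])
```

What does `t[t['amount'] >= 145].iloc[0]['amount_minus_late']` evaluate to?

141

merge on 'branch' (how='inner') → 7 rows:
   amount    branch  late  term
0     145  Downtown     4   175
1     480   Airport     7   294
2     134   Airport     6   294
3     357     South     8   114
4     211      Main     2   120
5     386     North     5    75
6     206     South     5   114
take 3 rows with smallest amount:
   amount    branch  late  term
2     134   Airport     6   294
0     145  Downtown     4   175
6     206     South     5   114
add column amount_minus_late = t['amount'] - t['late']:
   amount    branch  late  term  amount_minus_late
2     134   Airport     6   294                128
0     145  Downtown     4   175                141
6     206     South     5   114                201
filter rows where amount >= 145:
   amount    branch  late  term  amount_minus_late
0     145  Downtown     4   175                141
6     206     South     5   114                201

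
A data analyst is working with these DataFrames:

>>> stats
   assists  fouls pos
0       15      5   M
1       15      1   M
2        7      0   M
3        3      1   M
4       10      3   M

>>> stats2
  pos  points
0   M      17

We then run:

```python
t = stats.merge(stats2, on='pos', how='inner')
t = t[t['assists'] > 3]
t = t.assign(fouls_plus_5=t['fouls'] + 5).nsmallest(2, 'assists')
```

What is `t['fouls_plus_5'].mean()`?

merge on 'pos' (how='inner') → 5 rows:
   assists  fouls pos  points
0       15      5   M      17
1       15      1   M      17
2        7      0   M      17
3        3      1   M      17
4       10      3   M      17
filter rows where assists > 3:
   assists  fouls pos  points
0       15      5   M      17
1       15      1   M      17
2        7      0   M      17
4       10      3   M      17
add column fouls_plus_5 = t['fouls'] + 5:
   assists  fouls pos  points  fouls_plus_5
0       15      5   M      17            10
1       15      1   M      17             6
2        7      0   M      17             5
4       10      3   M      17             8
take 2 rows with smallest assists:
   assists  fouls pos  points  fouls_plus_5
2        7      0   M      17             5
4       10      3   M      17             8
Hence 6.5.

6.5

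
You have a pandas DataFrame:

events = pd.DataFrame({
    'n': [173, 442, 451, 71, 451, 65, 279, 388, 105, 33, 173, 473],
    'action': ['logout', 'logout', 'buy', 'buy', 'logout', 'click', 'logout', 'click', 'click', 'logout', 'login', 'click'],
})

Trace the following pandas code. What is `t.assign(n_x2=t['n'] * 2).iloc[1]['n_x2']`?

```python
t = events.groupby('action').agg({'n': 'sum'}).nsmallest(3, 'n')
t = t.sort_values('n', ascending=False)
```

1044

group by action, sum of n:
           n
action      
buy      522
click   1031
login    173
logout  1378
take 3 rows with smallest n:
           n
action      
login    173
buy      522
click   1031
sort by n descending:
           n
action      
click   1031
buy      522
login    173
add column n_x2 = t['n'] * 2:
           n  n_x2
action            
click   1031  2062
buy      522  1044
login    173   346
Hence 1044.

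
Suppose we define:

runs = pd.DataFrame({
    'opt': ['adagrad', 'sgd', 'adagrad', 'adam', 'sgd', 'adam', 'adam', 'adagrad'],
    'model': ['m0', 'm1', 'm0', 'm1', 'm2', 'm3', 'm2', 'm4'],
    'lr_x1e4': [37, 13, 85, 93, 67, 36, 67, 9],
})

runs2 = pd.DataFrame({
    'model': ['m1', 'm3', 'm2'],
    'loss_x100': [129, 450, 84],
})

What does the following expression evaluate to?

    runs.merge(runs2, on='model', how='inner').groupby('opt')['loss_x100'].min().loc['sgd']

84

merge on 'model' (how='inner') → 5 rows:
    opt model  lr_x1e4  loss_x100
0   sgd    m1       13        129
1  adam    m1       93        129
2   sgd    m2       67         84
3  adam    m3       36        450
4  adam    m2       67         84
group by opt, min of loss_x100:
opt
adam    84
sgd     84
Name: loss_x100, dtype: int64
Taking the value at index 'sgd' gives 84.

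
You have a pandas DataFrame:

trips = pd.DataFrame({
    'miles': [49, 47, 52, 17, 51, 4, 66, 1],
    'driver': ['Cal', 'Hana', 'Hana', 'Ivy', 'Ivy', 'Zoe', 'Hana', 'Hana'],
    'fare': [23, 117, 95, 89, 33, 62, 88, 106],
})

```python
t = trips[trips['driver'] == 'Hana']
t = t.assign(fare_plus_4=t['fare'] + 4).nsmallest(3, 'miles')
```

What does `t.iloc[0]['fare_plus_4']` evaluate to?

filter rows where driver == 'Hana':
   miles driver  fare
1     47   Hana   117
2     52   Hana    95
6     66   Hana    88
7      1   Hana   106
add column fare_plus_4 = t['fare'] + 4:
   miles driver  fare  fare_plus_4
1     47   Hana   117          121
2     52   Hana    95           99
6     66   Hana    88           92
7      1   Hana   106          110
take 3 rows with smallest miles:
   miles driver  fare  fare_plus_4
7      1   Hana   106          110
1     47   Hana   117          121
2     52   Hana    95           99
So iloc[0]['fare_plus_4'] = 110.

110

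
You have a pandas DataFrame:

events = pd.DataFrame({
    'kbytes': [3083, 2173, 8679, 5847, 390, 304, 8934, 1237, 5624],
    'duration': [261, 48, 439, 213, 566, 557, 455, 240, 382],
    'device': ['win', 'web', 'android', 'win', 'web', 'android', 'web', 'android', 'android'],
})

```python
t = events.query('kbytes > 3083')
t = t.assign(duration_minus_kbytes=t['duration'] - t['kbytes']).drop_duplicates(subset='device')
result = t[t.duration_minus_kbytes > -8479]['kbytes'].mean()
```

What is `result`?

filter rows where kbytes > 3083:
   kbytes  duration   device
2    8679       439  android
3    5847       213      win
6    8934       455      web
8    5624       382  android
add column duration_minus_kbytes = t['duration'] - t['kbytes']:
   kbytes  duration   device  duration_minus_kbytes
2    8679       439  android                  -8240
3    5847       213      win                  -5634
6    8934       455      web                  -8479
8    5624       382  android                  -5242
drop duplicate device (keep=first):
   kbytes  duration   device  duration_minus_kbytes
2    8679       439  android                  -8240
3    5847       213      win                  -5634
6    8934       455      web                  -8479
filter rows where duration_minus_kbytes > -8479:
   kbytes  duration   device  duration_minus_kbytes
2    8679       439  android                  -8240
3    5847       213      win                  -5634
Then the mean of column 'kbytes': 7263.0

7263.0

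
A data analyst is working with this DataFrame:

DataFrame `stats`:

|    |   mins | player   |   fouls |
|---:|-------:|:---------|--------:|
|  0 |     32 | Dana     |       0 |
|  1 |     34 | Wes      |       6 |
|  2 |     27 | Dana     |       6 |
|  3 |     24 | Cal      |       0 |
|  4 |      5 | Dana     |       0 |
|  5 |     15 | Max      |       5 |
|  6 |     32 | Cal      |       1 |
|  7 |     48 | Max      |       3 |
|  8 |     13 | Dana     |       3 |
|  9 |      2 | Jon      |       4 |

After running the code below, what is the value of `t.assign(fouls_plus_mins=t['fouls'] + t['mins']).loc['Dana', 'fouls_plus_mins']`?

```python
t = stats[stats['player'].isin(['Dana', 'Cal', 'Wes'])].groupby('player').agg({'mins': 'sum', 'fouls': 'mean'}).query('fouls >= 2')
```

79.25

filter rows where player in ['Dana', 'Cal', 'Wes']:
   mins player  fouls
0    32   Dana      0
1    34    Wes      6
2    27   Dana      6
3    24    Cal      0
4     5   Dana      0
6    32    Cal      1
8    13   Dana      3
group by player: sum(mins), mean(fouls):
        mins  fouls
player             
Cal       56   0.50
Dana      77   2.25
Wes       34   6.00
filter rows where fouls >= 2:
        mins  fouls
player             
Dana      77   2.25
Wes       34   6.00
add column fouls_plus_mins = t['fouls'] + t['mins']:
        mins  fouls  fouls_plus_mins
player                              
Dana      77   2.25            79.25
Wes       34   6.00            40.00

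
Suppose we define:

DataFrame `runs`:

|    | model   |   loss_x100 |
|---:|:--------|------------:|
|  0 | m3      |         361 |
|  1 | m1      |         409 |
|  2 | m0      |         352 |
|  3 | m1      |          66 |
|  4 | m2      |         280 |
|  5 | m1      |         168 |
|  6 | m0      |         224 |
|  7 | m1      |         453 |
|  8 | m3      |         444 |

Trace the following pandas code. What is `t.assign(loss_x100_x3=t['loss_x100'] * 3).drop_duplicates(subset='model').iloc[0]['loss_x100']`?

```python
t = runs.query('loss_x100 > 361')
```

409

filter rows where loss_x100 > 361:
  model  loss_x100
1    m1        409
7    m1        453
8    m3        444
add column loss_x100_x3 = t['loss_x100'] * 3:
  model  loss_x100  loss_x100_x3
1    m1        409          1227
7    m1        453          1359
8    m3        444          1332
drop duplicate model (keep=first):
  model  loss_x100  loss_x100_x3
1    m1        409          1227
8    m3        444          1332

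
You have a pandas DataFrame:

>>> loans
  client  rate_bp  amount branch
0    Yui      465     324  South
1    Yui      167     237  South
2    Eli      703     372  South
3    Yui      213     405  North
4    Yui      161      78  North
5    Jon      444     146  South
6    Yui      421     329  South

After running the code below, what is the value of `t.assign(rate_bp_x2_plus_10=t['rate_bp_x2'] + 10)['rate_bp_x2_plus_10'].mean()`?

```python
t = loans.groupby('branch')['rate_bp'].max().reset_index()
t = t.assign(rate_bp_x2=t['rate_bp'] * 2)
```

926.0

group by branch, max of rate_bp:
branch
North    213
South    703
Name: rate_bp, dtype: int64
reset_index():
  branch  rate_bp
0  North      213
1  South      703
add column rate_bp_x2 = t['rate_bp'] * 2:
  branch  rate_bp  rate_bp_x2
0  North      213         426
1  South      703        1406
add column rate_bp_x2_plus_10 = t['rate_bp_x2'] + 10:
  branch  rate_bp  rate_bp_x2  rate_bp_x2_plus_10
0  North      213         426                 436
1  South      703        1406                1416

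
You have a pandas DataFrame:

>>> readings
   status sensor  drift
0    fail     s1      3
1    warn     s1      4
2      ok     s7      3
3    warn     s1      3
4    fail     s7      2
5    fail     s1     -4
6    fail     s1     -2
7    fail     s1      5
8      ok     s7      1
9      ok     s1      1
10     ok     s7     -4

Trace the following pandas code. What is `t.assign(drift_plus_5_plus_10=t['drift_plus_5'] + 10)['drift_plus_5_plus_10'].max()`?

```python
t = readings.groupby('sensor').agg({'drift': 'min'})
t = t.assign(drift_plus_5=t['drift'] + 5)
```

group by sensor, min of drift:
        drift
sensor       
s1         -4
s7         -4
add column drift_plus_5 = t['drift'] + 5:
        drift  drift_plus_5
sensor                     
s1         -4             1
s7         -4             1
add column drift_plus_5_plus_10 = t['drift_plus_5'] + 10:
        drift  drift_plus_5  drift_plus_5_plus_10
sensor                                           
s1         -4             1                    11
s7         -4             1                    11
max of column 'drift_plus_5_plus_10' → 11

11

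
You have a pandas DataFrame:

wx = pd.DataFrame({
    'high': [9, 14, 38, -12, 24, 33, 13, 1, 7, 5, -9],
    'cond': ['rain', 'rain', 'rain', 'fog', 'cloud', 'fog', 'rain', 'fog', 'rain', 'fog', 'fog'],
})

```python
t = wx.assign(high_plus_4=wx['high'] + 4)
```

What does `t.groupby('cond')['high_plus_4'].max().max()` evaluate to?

42

add column high_plus_4 = wx['high'] + 4:
    high   cond  high_plus_4
0      9   rain           13
1     14   rain           18
2     38   rain           42
3    -12    fog           -8
4     24  cloud           28
5     33    fog           37
6     13   rain           17
7      1    fog            5
8      7   rain           11
9      5    fog            9
10    -9    fog           -5
group by cond, max of high_plus_4:
cond
cloud    28
fog      37
rain     42
Name: high_plus_4, dtype: int64
Taking the max of the resulting series gives 42.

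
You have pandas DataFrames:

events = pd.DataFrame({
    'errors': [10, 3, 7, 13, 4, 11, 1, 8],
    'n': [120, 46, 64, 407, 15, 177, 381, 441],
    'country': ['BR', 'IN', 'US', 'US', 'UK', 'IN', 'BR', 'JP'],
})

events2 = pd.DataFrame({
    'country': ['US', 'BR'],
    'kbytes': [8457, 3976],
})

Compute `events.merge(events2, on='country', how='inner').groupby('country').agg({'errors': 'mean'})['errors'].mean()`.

7.75

merge on 'country' (how='inner') → 4 rows:
   errors    n country  kbytes
0      10  120      BR    3976
1       7   64      US    8457
2      13  407      US    8457
3       1  381      BR    3976
group by country, mean of errors:
         errors
country        
BR          5.5
US         10.0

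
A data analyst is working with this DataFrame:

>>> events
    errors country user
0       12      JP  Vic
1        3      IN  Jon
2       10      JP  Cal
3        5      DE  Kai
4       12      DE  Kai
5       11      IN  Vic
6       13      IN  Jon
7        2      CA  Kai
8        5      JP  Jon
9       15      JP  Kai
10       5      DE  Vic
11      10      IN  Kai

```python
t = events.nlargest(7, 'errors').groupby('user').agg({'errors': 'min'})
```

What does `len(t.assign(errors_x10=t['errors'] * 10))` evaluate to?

4

take 7 rows with largest errors:
    errors country user
9       15      JP  Kai
6       13      IN  Jon
0       12      JP  Vic
4       12      DE  Kai
5       11      IN  Vic
2       10      JP  Cal
11      10      IN  Kai
group by user, min of errors:
      errors
user        
Cal       10
Jon       13
Kai       10
Vic       11
add column errors_x10 = t['errors'] * 10:
      errors  errors_x10
user                    
Cal       10         100
Jon       13         130
Kai       10         100
Vic       11         110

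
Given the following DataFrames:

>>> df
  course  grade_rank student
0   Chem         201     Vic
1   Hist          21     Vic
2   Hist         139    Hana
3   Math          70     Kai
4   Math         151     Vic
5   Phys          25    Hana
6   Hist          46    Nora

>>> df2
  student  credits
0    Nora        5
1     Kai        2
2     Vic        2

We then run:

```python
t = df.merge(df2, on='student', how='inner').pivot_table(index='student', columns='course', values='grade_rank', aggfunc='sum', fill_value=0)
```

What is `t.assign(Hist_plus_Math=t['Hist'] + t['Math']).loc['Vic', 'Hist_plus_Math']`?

merge on 'student' (how='inner') → 5 rows:
  course  grade_rank student  credits
0   Chem         201     Vic        2
1   Hist          21     Vic        2
2   Math          70     Kai        2
3   Math         151     Vic        2
4   Hist          46    Nora        5
pivot: rows=student, cols=course, sum(grade_rank):
course   Chem  Hist  Math
student                  
Kai         0     0    70
Nora        0    46     0
Vic       201    21   151
add column Hist_plus_Math = t['Hist'] + t['Math']:
course   Chem  Hist  Math  Hist_plus_Math
student                                  
Kai         0     0    70              70
Nora        0    46     0              46
Vic       201    21   151             172

172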